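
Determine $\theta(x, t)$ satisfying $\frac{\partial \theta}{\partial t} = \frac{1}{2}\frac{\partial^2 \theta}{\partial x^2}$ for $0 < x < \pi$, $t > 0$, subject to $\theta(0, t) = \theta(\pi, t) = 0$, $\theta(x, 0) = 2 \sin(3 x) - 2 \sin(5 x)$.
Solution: Using separation of variables $\theta = X(x)G(t)$:
Eigenfunctions: $\sin(nx)$, $n = 1, 2, 3, \ldots$
General solution: $\theta(x, t) = \sum c_n \sin(nx) e^{-n^2 t/2}$
Matching $\theta(x,0) = 2 \sin(3 x) - 2 \sin(5 x)$ term by term: $c_3=2, c_5=-2$.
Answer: $\theta(x, t) = 2 e^{-9 t/2} \sin(3 x) - 2 e^{-25 t/2} \sin(5 x)$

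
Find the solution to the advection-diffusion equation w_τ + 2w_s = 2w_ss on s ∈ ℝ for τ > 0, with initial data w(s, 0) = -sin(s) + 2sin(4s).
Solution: Moving frame: η = s - 2τ, σ = τ, w = u(η,σ), so w_τ = u_σ - 2u_η and w_ss = u_ηη.
Hence w_τ + 2w_s = u_σ and the PDE becomes the heat equation u_σ = 2u_ηη on η ∈ ℝ.
Initial data: u(η,0) = w(η,0) = -sin(η) + 2sin(4η). Each mode sin(nη) decays as exp(-2n²σ) on ℝ, so u(η,σ) = Σ c_n exp(-2n²σ) sin(nη) with c_1=-1, c_4=2: u(η,σ) = -exp(-2σ)sin(η) + 2exp(-32σ)sin(4η).
Substituting back: w(s,τ) = u(s - 2τ, τ).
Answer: w(s, τ) = -exp(-2τ)sin(s - 2τ) + 2exp(-32τ)sin(4s - 8τ)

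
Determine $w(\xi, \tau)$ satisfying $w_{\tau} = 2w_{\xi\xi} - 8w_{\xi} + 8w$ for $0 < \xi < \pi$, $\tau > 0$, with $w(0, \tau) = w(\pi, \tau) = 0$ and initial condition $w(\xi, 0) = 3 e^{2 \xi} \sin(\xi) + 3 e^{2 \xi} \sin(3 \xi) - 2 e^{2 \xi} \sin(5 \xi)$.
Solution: Substitute $w = e^{2\xi}u$.
Then $w_{\xi} = e^{2\xi}(u_{\xi} + 2u)$, $w_{\xi\xi} = e^{2\xi}(u_{\xi\xi} + 4u_{\xi} + 4u)$, $w_{\tau} = e^{2\xi}u_{\tau}$; substituting and dividing by $e^{2\xi}$, the lower-order terms cancel: $u_{\tau} = 2u_{\xi\xi}$ (standard heat equation).
Data for $u$: $u(\xi,0) = e^{-2\xi}w(\xi,0) = 3 \sin(\xi) + 3 \sin(3 \xi) - 2 \sin(5 \xi)$. The boundary conditions carry over: $u(0,\tau) = u(\pi,\tau) = 0$.
Separating variables: $u = \sum c_n e^{-2n^2\tau} \sin(n\xi)$. From $u(\xi,0) = 3 \sin(\xi) + 3 \sin(3 \xi) - 2 \sin(5 \xi)$: $c_1=3, c_3=3, c_5=-2$.
So $u(\xi,\tau) = 3 e^{-2 \tau} \sin(\xi) + 3 e^{-18 \tau} \sin(3 \xi) - 2 e^{-50 \tau} \sin(5 \xi)$, and $w(\xi,\tau) = e^{2\xi}u(\xi,\tau)$.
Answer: $w(\xi, \tau) = 3 e^{-2 \tau} e^{2 \xi} \sin(\xi) + 3 e^{-18 \tau} e^{2 \xi} \sin(3 \xi) - 2 e^{-50 \tau} e^{2 \xi} \sin(5 \xi)$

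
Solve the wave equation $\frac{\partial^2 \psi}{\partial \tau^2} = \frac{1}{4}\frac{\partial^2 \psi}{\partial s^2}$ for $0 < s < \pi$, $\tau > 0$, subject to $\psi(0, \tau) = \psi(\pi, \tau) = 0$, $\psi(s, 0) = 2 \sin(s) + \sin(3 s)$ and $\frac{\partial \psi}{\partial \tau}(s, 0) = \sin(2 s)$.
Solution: Separating variables: $\psi = \sum [A_n \cos(\omega_n \tau) + B_n \sin(\omega_n \tau)] \sin(ns)$, $\omega_n = n/2$. From ICs ($B_n$ = velocity coefficient / $\omega_n$): $A_1=2, A_3=1, B_2=1$.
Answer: $\psi(s, \tau) = \sin(\tau) \sin(2 s) + 2 \sin(s) \cos(\tau/2) + \sin(3 s) \cos(3 \tau/2)$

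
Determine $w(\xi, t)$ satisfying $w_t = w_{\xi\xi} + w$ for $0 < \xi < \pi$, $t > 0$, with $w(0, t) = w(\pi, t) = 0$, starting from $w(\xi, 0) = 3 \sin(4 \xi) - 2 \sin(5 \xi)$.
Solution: Substitute $w = e^{t}u$.
Then $w_t = e^{t}(u_t + u)$, $w_{\xi\xi} = e^{t}u_{\xi\xi}$; substituting and dividing by $e^{t}$, the lower-order terms cancel: $u_t = u_{\xi\xi}$ (standard heat equation).
Data for $u$: $u(\xi,0) = w(\xi,0) = 3 \sin(4 \xi) - 2 \sin(5 \xi)$. The boundary conditions carry over: $u(0,t) = u(\pi,t) = 0$.
Separating variables: $u = \sum c_n e^{-n^2t} \sin(n\xi)$. From $u(\xi,0) = 3 \sin(4 \xi) - 2 \sin(5 \xi)$: $c_4=3, c_5=-2$.
So $u(\xi,t) = 3 e^{-16 t} \sin(4 \xi) - 2 e^{-25 t} \sin(5 \xi)$, and $w(\xi,t) = e^{t}u(\xi,t)$.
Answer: $w(\xi, t) = 3 e^{-15 t} \sin(4 \xi) - 2 e^{-24 t} \sin(5 \xi)$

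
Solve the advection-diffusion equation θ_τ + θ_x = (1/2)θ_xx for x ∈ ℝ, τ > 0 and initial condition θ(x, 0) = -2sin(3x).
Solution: Change to a moving frame: let η = x - τ, σ = τ and write θ(x,τ) = u(η,σ).
By the chain rule θ_τ = u_σ - u_η, θ_x = u_η, θ_xx = u_ηη.
Then θ_τ + θ_x = u_σ: the advection term cancels and the PDE becomes the heat equation u_σ = (1/2)u_ηη on η ∈ ℝ.
Initial data: u(η,0) = θ(η,0) = -2sin(3η).
On η ∈ ℝ each mode satisfies (sin(nη))″ = -n² sin(nη), so exp(-n²σ/2) sin(nη) solves the heat equation; by superposition u(η,σ) = Σ c_n exp(-n²σ/2) sin(nη).
Reading off the coefficients: c_3=-2, so u(η,σ) = -2exp(-9σ/2)sin(3η).
Substituting back η = x - τ, σ = τ: θ(x,τ) = u(x - τ, τ).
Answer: θ(x, τ) = -2exp(-9τ/2)sin(3x - 3τ)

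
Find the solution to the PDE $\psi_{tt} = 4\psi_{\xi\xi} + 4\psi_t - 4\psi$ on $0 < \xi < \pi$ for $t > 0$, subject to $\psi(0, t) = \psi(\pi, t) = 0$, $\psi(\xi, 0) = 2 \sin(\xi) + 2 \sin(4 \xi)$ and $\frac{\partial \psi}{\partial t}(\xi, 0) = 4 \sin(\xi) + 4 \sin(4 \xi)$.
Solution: Substitute $\psi = e^{2t}u$.
Then $\psi_t = e^{2t}(u_t + 2u)$, $\psi_{tt} = e^{2t}(u_{tt} + 4u_t + 4u)$, $\psi_{\xi\xi} = e^{2t}u_{\xi\xi}$; substituting and dividing by $e^{2t}$, the lower-order terms cancel: $u_{tt} = 4u_{\xi\xi}$ (standard wave equation).
Data for $u$: $u(\xi,0) = \psi(\xi,0) = 2 \sin(\xi) + 2 \sin(4 \xi)$; $u_t(\xi,0) = \psi_t(\xi,0) - 2\psi(\xi,0) = 0$. The boundary conditions carry over: $u(0,t) = u(\pi,t) = 0$.
Separating variables: $u = \sum [A_n \cos(\omega_n t) + B_n \sin(\omega_n t)] \sin(n\xi)$, $\omega_n = 2n$. From ICs: $A_1=2, A_4=2$.
So $u(\xi,t) = 2 \sin(\xi) \cos(2 t) + 2 \sin(4 \xi) \cos(8 t)$, and $\psi(\xi,t) = e^{2t}u(\xi,t)$.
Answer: $\psi(\xi, t) = 2 e^{2 t} \sin(\xi) \cos(2 t) + 2 e^{2 t} \sin(4 \xi) \cos(8 t)$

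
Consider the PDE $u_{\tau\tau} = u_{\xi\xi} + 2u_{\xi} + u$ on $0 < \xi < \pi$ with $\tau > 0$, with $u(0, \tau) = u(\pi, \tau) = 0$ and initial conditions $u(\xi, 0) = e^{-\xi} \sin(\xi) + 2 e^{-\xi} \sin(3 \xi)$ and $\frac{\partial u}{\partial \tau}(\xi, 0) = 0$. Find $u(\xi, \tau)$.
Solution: Substitute $u = e^{-\xi}w$, i.e. $w = e^{\xi}u$.
By the product rule, $u_{\xi} = e^{-\xi}(w_{\xi} - w)$, $u_{\xi\xi} = e^{-\xi}(w_{\xi\xi} - 2w_{\xi} + w)$, $u_{\tau\tau} = e^{-\xi}w_{\tau\tau}$.
Substituting into the PDE and dividing by $e^{-\xi}$: $w_{\tau\tau} = (w_{\xi\xi} - 2w_{\xi} + w) + 2(w_{\xi} - w) + w$.
The lower-order terms cancel, leaving the standard wave equation $w_{\tau\tau} = w_{\xi\xi}$.
Initial data for $w$: $w(\xi,0) = e^{\xi}u(\xi,0) = \sin(\xi) + 2 \sin(3 \xi)$; $w_{\tau}(\xi,0) = e^{\xi}u_{\tau}(\xi,0) = 0$. The boundary conditions carry over: $w(0,\tau) = w(\pi,\tau) = 0$.
Solve for $w$:
  Using separation of variables $w = X(\xi)T(\tau)$:
  Eigenfunctions: $\sin(n\xi)$, $n = 1, 2, 3, \ldots$
  General solution: $w(\xi, \tau) = \sum [A_n \cos(n \tau) + B_n \sin(n \tau)] \sin(n\xi)$
  From $w(\xi,0) = \sin(\xi) + 2 \sin(3 \xi)$: $A_1=1, A_3=2$. From $w_{\tau}(\xi,0) = 0$: all $B_n = 0$.
Hence $w(\xi,\tau) = \sin(\xi) \cos(\tau) + 2 \sin(3 \xi) \cos(3 \tau)$.
Transform back: $u(\xi,\tau) = e^{-\xi}w(\xi,\tau)$.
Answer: $u(\xi, \tau) = e^{-\xi} \sin(\xi) \cos(\tau) + 2 e^{-\xi} \sin(3 \xi) \cos(3 \tau)$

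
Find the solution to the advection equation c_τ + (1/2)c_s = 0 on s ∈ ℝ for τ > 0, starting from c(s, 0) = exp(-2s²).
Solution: By method of characteristics (waves move right with speed 1/2):
Along characteristics s - (1/2)τ = const, c is constant, so c(s,τ) = f(s - (1/2)τ) with f = c(·, 0).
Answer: c(s, τ) = exp(-2(s - τ/2)²)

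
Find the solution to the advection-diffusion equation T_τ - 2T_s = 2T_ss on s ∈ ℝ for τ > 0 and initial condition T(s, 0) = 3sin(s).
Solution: Moving frame: η = s + 2τ, σ = τ, T = u(η,σ), so T_τ = u_σ + 2u_η and T_ss = u_ηη.
Hence T_τ - 2T_s = u_σ and the PDE becomes the heat equation u_σ = 2u_ηη on η ∈ ℝ.
Initial data: u(η,0) = T(η,0) = 3sin(η). Each mode sin(nη) decays as exp(-2n²σ) on ℝ, so u(η,σ) = Σ c_n exp(-2n²σ) sin(nη) with c_1=3: u(η,σ) = 3exp(-2σ)sin(η).
Substituting back: T(s,τ) = u(s + 2τ, τ).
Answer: T(s, τ) = 3exp(-2τ)sin(s + 2τ)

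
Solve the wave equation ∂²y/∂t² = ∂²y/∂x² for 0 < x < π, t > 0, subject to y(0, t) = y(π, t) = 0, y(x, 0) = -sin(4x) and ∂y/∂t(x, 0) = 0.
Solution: Using separation of variables y = X(x)T(t):
Eigenfunctions: sin(nx), n = 1, 2, 3, ...
General solution: y(x, t) = Σ [A_n cos(n t) + B_n sin(n t)] sin(nx)
From y(x,0) = -sin(4x): A_4=-1. From y_t(x,0) = 0: all B_n = 0.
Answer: y(x, t) = -sin(4x)cos(4t)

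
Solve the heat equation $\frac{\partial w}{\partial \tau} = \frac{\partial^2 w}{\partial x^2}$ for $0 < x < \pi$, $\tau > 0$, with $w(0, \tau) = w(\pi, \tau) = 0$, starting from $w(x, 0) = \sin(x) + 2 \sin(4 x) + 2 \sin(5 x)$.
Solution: Separating variables: $w = \sum c_n e^{-n^2\tau} \sin(nx)$. From $w(x,0) = \sin(x) + 2 \sin(4 x) + 2 \sin(5 x)$: $c_1=1, c_4=2, c_5=2$.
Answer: $w(x, \tau) = e^{-\tau} \sin(x) + 2 e^{-16 \tau} \sin(4 x) + 2 e^{-25 \tau} \sin(5 x)$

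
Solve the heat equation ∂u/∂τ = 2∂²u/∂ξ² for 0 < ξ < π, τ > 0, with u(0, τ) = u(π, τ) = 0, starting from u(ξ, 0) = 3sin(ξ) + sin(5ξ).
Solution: Separating variables: u = Σ c_n exp(-2n²τ) sin(nξ). From u(ξ,0) = 3sin(ξ) + sin(5ξ): c_1=3, c_5=1.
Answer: u(ξ, τ) = 3exp(-2τ)sin(ξ) + exp(-50τ)sin(5ξ)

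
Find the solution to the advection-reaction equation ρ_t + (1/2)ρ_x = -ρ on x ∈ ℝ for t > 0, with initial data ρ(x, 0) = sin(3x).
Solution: Substitute ρ = exp(-t)u, i.e. u = exp(t)ρ.
By the product rule, ρ_t = exp(-t)(u_t - u), ρ_x = exp(-t)u_x.
Substituting into the PDE and dividing by exp(-t): u_t - u + (1/2)u_x = -u.
The lower-order terms cancel, leaving the standard advection equation u_t + (1/2)u_x = 0.
Initial data for u: u(x,0) = ρ(x,0) = sin(3x).
Solve for u:
  By method of characteristics (waves move right with speed 1/2):
  Along characteristics x - (1/2)t = const, u is constant, so u(x,t) = f(x - (1/2)t) with f = u(·, 0).
Hence u(x,t) = -sin(3t/2 - 3x).
Transform back: ρ(x,t) = exp(-t)u(x,t).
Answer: ρ(x, t) = -exp(-t)sin(3t/2 - 3x)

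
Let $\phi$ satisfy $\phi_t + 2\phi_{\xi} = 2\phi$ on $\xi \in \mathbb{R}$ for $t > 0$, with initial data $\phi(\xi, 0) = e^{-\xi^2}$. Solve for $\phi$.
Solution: Substitute $\phi = e^{2t}u$, i.e. $u = e^{-2t}\phi$.
By the product rule, $\phi_t = e^{2t}(u_t + 2u)$, $\phi_{\xi} = e^{2t}u_{\xi}$.
Substituting into the PDE and dividing by $e^{2t}$: $u_t + 2u + 2u_{\xi} = 2u$.
The lower-order terms cancel, leaving the standard advection equation $u_t + 2u_{\xi} = 0$.
Initial data for $u$: $u(\xi,0) = \phi(\xi,0) = e^{-\xi^2}$.
Solve for $u$:
  By method of characteristics (waves move right with speed 2):
  Along characteristics $\xi - 2t =$ const, $u$ is constant, so $u(\xi,t) = f(\xi - 2t)$ with $f = u( \cdot , 0)$.
Hence $u(\xi,t) = e^{-(-2 t + \xi)^2}$.
Transform back: $\phi(\xi,t) = e^{2t}u(\xi,t)$.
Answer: $\phi(\xi, t) = e^{2 t} e^{-(\xi - 2 t)^2}$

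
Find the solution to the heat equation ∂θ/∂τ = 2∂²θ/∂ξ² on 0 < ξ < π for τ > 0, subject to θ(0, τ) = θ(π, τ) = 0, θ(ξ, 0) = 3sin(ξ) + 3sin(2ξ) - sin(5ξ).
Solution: Separating variables: θ = Σ c_n exp(-2n²τ) sin(nξ). From θ(ξ,0) = 3sin(ξ) + 3sin(2ξ) - sin(5ξ): c_1=3, c_2=3, c_5=-1.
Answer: θ(ξ, τ) = 3exp(-2τ)sin(ξ) + 3exp(-8τ)sin(2ξ) - exp(-50τ)sin(5ξ)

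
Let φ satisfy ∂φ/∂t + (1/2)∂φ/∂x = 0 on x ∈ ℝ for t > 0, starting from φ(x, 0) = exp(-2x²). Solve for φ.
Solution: By method of characteristics (waves move right with speed 1/2):
Along characteristics x - (1/2)t = const, φ is constant, so φ(x,t) = f(x - (1/2)t) with f = φ(·, 0).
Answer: φ(x, t) = exp(-2(-t/2 + x)²)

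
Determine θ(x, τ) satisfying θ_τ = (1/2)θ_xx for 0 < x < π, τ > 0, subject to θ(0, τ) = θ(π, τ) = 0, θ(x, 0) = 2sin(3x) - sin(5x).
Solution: Separating variables: θ = Σ c_n exp(-n²τ/2) sin(nx). From θ(x,0) = 2sin(3x) - sin(5x): c_3=2, c_5=-1.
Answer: θ(x, τ) = 2exp(-9τ/2)sin(3x) - exp(-25τ/2)sin(5x)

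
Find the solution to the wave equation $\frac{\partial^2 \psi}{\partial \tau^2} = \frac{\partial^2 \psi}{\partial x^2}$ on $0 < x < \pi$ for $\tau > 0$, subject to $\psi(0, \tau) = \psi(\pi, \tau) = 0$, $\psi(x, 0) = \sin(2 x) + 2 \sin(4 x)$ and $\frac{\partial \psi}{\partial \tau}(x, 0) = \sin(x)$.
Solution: Using separation of variables $\psi = X(x)T(\tau)$:
Eigenfunctions: $\sin(nx)$, $n = 1, 2, 3, \ldots$
General solution: $\psi(x, \tau) = \sum [A_n \cos(n \tau) + B_n \sin(n \tau)] \sin(nx)$
From $\psi(x,0) = \sin(2 x) + 2 \sin(4 x)$: $A_2=1, A_4=2$. From $\psi_{\tau}(x,0) = \sin(x)$, using $\psi_{\tau}(x,0) = \sum \omega_n B_n \sin(nx)$ with $\omega_n = n$: $B_1 = 1/1 = 1$.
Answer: $\psi(x, \tau) = \sin(\tau) \sin(x) + \sin(2 x) \cos(2 \tau) + 2 \sin(4 x) \cos(4 \tau)$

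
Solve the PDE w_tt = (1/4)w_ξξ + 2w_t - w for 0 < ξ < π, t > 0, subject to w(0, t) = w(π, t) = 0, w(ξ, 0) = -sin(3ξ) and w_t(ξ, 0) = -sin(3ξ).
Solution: Substitute w = exp(t)u, i.e. u = exp(-t)w.
By the product rule, w_t = exp(t)(u_t + u), w_tt = exp(t)(u_tt + 2u_t + u), w_ξξ = exp(t)u_ξξ.
Substituting into the PDE and dividing by exp(t): u_tt + 2u_t + u = (1/4)u_ξξ + 2(u_t + u) - u.
The lower-order terms cancel, leaving the standard wave equation u_tt = (1/4)u_ξξ.
Initial data for u: u(ξ,0) = w(ξ,0) = -sin(3ξ); u_t(ξ,0) = w_t(ξ,0) - w(ξ,0) = 0. The boundary conditions carry over: u(0,t) = u(π,t) = 0.
Solve for u:
  Using separation of variables u = X(ξ)T(t):
  Eigenfunctions: sin(nξ), n = 1, 2, 3, ...
  General solution: u(ξ, t) = Σ [A_n cos(n t/2) + B_n sin(n t/2)] sin(nξ)
  From u(ξ,0) = -sin(3ξ): A_3=-1. From u_t(ξ,0) = 0: all B_n = 0.
Hence u(ξ,t) = -sin(3ξ)cos(3t/2).
Transform back: w(ξ,t) = exp(t)u(ξ,t).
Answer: w(ξ, t) = -exp(t)sin(3ξ)cos(3t/2)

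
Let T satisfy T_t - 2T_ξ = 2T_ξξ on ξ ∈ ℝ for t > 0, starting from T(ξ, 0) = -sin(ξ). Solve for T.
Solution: Moving frame: η = ξ + 2t, σ = t, T = u(η,σ), so T_t = u_σ + 2u_η and T_ξξ = u_ηη.
Hence T_t - 2T_ξ = u_σ and the PDE becomes the heat equation u_σ = 2u_ηη on η ∈ ℝ.
Initial data: u(η,0) = T(η,0) = -sin(η). Each mode sin(nη) decays as exp(-2n²σ) on ℝ, so u(η,σ) = Σ c_n exp(-2n²σ) sin(nη) with c_1=-1: u(η,σ) = -exp(-2σ)sin(η).
Substituting back: T(ξ,t) = u(ξ + 2t, t).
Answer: T(ξ, t) = -exp(-2t)sin(2t + ξ)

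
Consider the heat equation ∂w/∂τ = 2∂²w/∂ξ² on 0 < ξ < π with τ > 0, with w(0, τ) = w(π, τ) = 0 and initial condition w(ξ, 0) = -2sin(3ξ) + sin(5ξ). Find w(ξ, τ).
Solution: Using separation of variables w = X(ξ)T(τ):
Eigenfunctions: sin(nξ), n = 1, 2, 3, ...
General solution: w(ξ, τ) = Σ c_n sin(nξ) exp(-2n² τ)
Matching w(ξ,0) = -2sin(3ξ) + sin(5ξ) term by term: c_3=-2, c_5=1.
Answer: w(ξ, τ) = -2exp(-18τ)sin(3ξ) + exp(-50τ)sin(5ξ)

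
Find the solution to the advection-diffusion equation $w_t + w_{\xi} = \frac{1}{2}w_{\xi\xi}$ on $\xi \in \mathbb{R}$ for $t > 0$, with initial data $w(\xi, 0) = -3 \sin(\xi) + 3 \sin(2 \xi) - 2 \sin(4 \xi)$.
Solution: Change to a moving frame: let $\eta = \xi - t$, $\sigma = t$ and write $w(\xi,t) = u(\eta,\sigma)$.
By the chain rule $w_t = u_{\sigma} - u_{\eta}$, $w_{\xi} = u_{\eta}$, $w_{\xi\xi} = u_{\eta\eta}$.
Then $w_t + w_{\xi} = u_{\sigma}$: the advection term cancels and the PDE becomes the heat equation $u_{\sigma} = \frac{1}{2}u_{\eta\eta}$ on $\eta \in \mathbb{R}$.
Initial data: $u(\eta,0) = w(\eta,0) = -3 \sin(\eta) + 3 \sin(2 \eta) - 2 \sin(4 \eta)$.
On $\eta \in \mathbb{R}$ each mode satisfies $(\sin(n\eta))'' = -n^2 \sin(n\eta)$, so $e^{-n^2\sigma/2} \sin(n\eta)$ solves the heat equation; by superposition $u(\eta,\sigma) = \sum c_n e^{-n^2\sigma/2} \sin(n\eta)$.
Reading off the coefficients: $c_1=-3, c_2=3, c_4=-2$, so $u(\eta,\sigma) = 3 e^{-2 \sigma} \sin(2 \eta) - 2 e^{-8 \sigma} \sin(4 \eta) - 3 e^{-\sigma/2} \sin(\eta)$.
Substituting back $\eta = \xi - t$, $\sigma = t$: $w(\xi,t) = u(\xi - t, t)$.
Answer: $w(\xi, t) = 3 e^{-2 t} \sin(2 \xi - 2 t) - 2 e^{-8 t} \sin(4 \xi - 4 t) - 3 e^{-t/2} \sin(\xi - t)$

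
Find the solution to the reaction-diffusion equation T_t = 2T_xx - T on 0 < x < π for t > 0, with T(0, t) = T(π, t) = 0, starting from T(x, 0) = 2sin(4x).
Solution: Substitute T = exp(-t)u.
Then T_t = exp(-t)(u_t - u), T_xx = exp(-t)u_xx; substituting and dividing by exp(-t), the lower-order terms cancel: u_t = 2u_xx (standard heat equation).
Data for u: u(x,0) = T(x,0) = 2sin(4x). The boundary conditions carry over: u(0,t) = u(π,t) = 0.
Separating variables: u = Σ c_n exp(-2n²t) sin(nx). From u(x,0) = 2sin(4x): c_4=2.
So u(x,t) = 2exp(-32t)sin(4x), and T(x,t) = exp(-t)u(x,t).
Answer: T(x, t) = 2exp(-33t)sin(4x)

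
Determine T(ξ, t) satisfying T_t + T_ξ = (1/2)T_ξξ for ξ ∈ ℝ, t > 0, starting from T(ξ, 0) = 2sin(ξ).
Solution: Moving frame: η = ξ - t, σ = t, T = u(η,σ), so T_t = u_σ - u_η and T_ξξ = u_ηη.
Hence T_t + T_ξ = u_σ and the PDE becomes the heat equation u_σ = (1/2)u_ηη on η ∈ ℝ.
Initial data: u(η,0) = T(η,0) = 2sin(η). Each mode sin(nη) decays as exp(-n²σ/2) on ℝ, so u(η,σ) = Σ c_n exp(-n²σ/2) sin(nη) with c_1=2: u(η,σ) = 2exp(-σ/2)sin(η).
Substituting back: T(ξ,t) = u(ξ - t, t).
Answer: T(ξ, t) = -2exp(-t/2)sin(t - ξ)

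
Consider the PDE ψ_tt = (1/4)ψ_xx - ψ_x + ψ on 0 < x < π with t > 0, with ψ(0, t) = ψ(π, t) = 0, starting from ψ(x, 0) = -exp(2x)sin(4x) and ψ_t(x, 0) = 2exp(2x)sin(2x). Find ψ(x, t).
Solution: Substitute ψ = exp(2x)u.
Then ψ_x = exp(2x)(u_x + 2u), ψ_xx = exp(2x)(u_xx + 4u_x + 4u), ψ_tt = exp(2x)u_tt; substituting and dividing by exp(2x), the lower-order terms cancel: u_tt = (1/4)u_xx (standard wave equation).
Data for u: u(x,0) = exp(-2x)ψ(x,0) = -sin(4x); u_t(x,0) = exp(-2x)ψ_t(x,0) = 2sin(2x). The boundary conditions carry over: u(0,t) = u(π,t) = 0.
Separating variables: u = Σ [A_n cos(ω_n t) + B_n sin(ω_n t)] sin(nx), ω_n = n/2. From ICs (B_n = velocity coefficient / ω_n): A_4=-1, B_2=2.
So u(x,t) = 2sin(t)sin(2x) - sin(4x)cos(2t), and ψ(x,t) = exp(2x)u(x,t).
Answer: ψ(x, t) = 2exp(2x)sin(t)sin(2x) - exp(2x)sin(4x)cos(2t)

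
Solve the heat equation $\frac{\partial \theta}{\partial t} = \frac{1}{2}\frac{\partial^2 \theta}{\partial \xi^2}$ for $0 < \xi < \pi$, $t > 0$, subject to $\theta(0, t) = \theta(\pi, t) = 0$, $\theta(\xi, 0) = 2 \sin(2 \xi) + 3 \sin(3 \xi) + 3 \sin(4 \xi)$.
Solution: Using separation of variables $\theta = X(\xi)G(t)$:
Eigenfunctions: $\sin(n\xi)$, $n = 1, 2, 3, \ldots$
General solution: $\theta(\xi, t) = \sum c_n \sin(n\xi) e^{-n^2 t/2}$
Matching $\theta(\xi,0) = 2 \sin(2 \xi) + 3 \sin(3 \xi) + 3 \sin(4 \xi)$ term by term: $c_2=2, c_3=3, c_4=3$.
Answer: $\theta(\xi, t) = 2 e^{-2 t} \sin(2 \xi) + 3 e^{-8 t} \sin(4 \xi) + 3 e^{-9 t/2} \sin(3 \xi)$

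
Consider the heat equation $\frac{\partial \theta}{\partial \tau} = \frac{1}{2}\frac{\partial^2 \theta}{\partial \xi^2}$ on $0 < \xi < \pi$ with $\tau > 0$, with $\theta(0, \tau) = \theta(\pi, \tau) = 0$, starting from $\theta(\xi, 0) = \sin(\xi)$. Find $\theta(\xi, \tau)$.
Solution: Separating variables: $\theta = \sum c_n e^{-n^2\tau/2} \sin(n\xi)$. From $\theta(\xi,0) = \sin(\xi)$: $c_1=1$.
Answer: $\theta(\xi, \tau) = e^{-\tau/2} \sin(\xi)$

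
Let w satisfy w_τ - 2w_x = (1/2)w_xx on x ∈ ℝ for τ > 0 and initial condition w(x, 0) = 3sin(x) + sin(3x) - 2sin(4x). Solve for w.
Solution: Moving frame: η = x + 2τ, σ = τ, w = u(η,σ), so w_τ = u_σ + 2u_η and w_xx = u_ηη.
Hence w_τ - 2w_x = u_σ and the PDE becomes the heat equation u_σ = (1/2)u_ηη on η ∈ ℝ.
Initial data: u(η,0) = w(η,0) = 3sin(η) + sin(3η) - 2sin(4η). Each mode sin(nη) decays as exp(-n²σ/2) on ℝ, so u(η,σ) = Σ c_n exp(-n²σ/2) sin(nη) with c_1=3, c_3=1, c_4=-2: u(η,σ) = -2exp(-8σ)sin(4η) + 3exp(-σ/2)sin(η) + exp(-9σ/2)sin(3η).
Substituting back: w(x,τ) = u(x + 2τ, τ).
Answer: w(x, τ) = -2exp(-8τ)sin(4x + 8τ) + 3exp(-τ/2)sin(x + 2τ) + exp(-9τ/2)sin(3x + 6τ)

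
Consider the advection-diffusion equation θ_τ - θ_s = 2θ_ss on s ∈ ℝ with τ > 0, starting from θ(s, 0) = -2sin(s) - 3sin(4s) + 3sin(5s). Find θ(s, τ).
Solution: Change to a moving frame: let η = s + τ, σ = τ and write θ(s,τ) = u(η,σ).
By the chain rule θ_τ = u_σ + u_η, θ_s = u_η, θ_ss = u_ηη.
Then θ_τ - θ_s = u_σ: the advection term cancels and the PDE becomes the heat equation u_σ = 2u_ηη on η ∈ ℝ.
Initial data: u(η,0) = θ(η,0) = -2sin(η) - 3sin(4η) + 3sin(5η).
On η ∈ ℝ each mode satisfies (sin(nη))″ = -n² sin(nη), so exp(-2n²σ) sin(nη) solves the heat equation; by superposition u(η,σ) = Σ c_n exp(-2n²σ) sin(nη).
Reading off the coefficients: c_1=-2, c_4=-3, c_5=3, so u(η,σ) = -2exp(-2σ)sin(η) - 3exp(-32σ)sin(4η) + 3exp(-50σ)sin(5η).
Substituting back η = s + τ, σ = τ: θ(s,τ) = u(s + τ, τ).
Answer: θ(s, τ) = -2exp(-2τ)sin(s + τ) - 3exp(-32τ)sin(4s + 4τ) + 3exp(-50τ)sin(5s + 5τ)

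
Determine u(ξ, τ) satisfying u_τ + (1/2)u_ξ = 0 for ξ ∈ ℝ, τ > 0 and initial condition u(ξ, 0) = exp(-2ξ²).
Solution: By method of characteristics (waves move right with speed 1/2):
Along characteristics ξ - (1/2)τ = const, u is constant, so u(ξ,τ) = f(ξ - (1/2)τ) with f = u(·, 0).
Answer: u(ξ, τ) = exp(-2(ξ - τ/2)²)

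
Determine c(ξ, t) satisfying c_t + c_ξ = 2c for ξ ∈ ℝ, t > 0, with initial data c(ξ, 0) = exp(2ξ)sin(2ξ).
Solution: Substitute c = exp(2ξ)u, i.e. u = exp(-2ξ)c.
By the product rule, c_ξ = exp(2ξ)(u_ξ + 2u), c_t = exp(2ξ)u_t.
Substituting into the PDE and dividing by exp(2ξ): u_t + (u_ξ + 2u) = 2u.
The lower-order terms cancel, leaving the standard advection equation u_t + u_ξ = 0.
Initial data for u: u(ξ,0) = exp(-2ξ)c(ξ,0) = sin(2ξ).
Solve for u:
  By method of characteristics (waves move right with speed 1):
  Along characteristics ξ - t = const, u is constant, so u(ξ,t) = f(ξ - t) with f = u(·, 0).
Hence u(ξ,t) = -sin(2t - 2ξ).
Transform back: c(ξ,t) = exp(2ξ)u(ξ,t).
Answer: c(ξ, t) = -exp(2ξ)sin(2t - 2ξ)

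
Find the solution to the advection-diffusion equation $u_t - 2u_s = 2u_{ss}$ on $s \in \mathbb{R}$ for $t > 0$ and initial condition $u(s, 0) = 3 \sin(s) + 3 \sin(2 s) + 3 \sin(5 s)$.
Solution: Change to a moving frame: let $\eta = s + 2t$, $\sigma = t$ and write $u(s,t) = w(\eta,\sigma)$.
By the chain rule $u_t = w_{\sigma} + 2w_{\eta}$, $u_s = w_{\eta}$, $u_{ss} = w_{\eta\eta}$.
Then $u_t - 2u_s = w_{\sigma}$: the advection term cancels and the PDE becomes the heat equation $w_{\sigma} = 2w_{\eta\eta}$ on $\eta \in \mathbb{R}$.
Initial data: $w(\eta,0) = u(\eta,0) = 3 \sin(\eta) + 3 \sin(2 \eta) + 3 \sin(5 \eta)$.
On $\eta \in \mathbb{R}$ each mode satisfies $(\sin(n\eta))'' = -n^2 \sin(n\eta)$, so $e^{-2n^2\sigma} \sin(n\eta)$ solves the heat equation; by superposition $w(\eta,\sigma) = \sum c_n e^{-2n^2\sigma} \sin(n\eta)$.
Reading off the coefficients: $c_1=3, c_2=3, c_5=3$, so $w(\eta,\sigma) = 3 e^{-2 \sigma} \sin(\eta) + 3 e^{-8 \sigma} \sin(2 \eta) + 3 e^{-50 \sigma} \sin(5 \eta)$.
Substituting back $\eta = s + 2t$, $\sigma = t$: $u(s,t) = w(s + 2t, t)$.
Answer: $u(s, t) = 3 e^{-2 t} \sin(s + 2 t) + 3 e^{-8 t} \sin(2 s + 4 t) + 3 e^{-50 t} \sin(5 s + 10 t)$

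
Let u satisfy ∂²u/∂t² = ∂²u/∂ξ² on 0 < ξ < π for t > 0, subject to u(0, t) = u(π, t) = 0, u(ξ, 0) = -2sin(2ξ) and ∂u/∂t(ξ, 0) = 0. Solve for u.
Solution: Using separation of variables u = X(ξ)T(t):
Eigenfunctions: sin(nξ), n = 1, 2, 3, ...
General solution: u(ξ, t) = Σ [A_n cos(n t) + B_n sin(n t)] sin(nξ)
From u(ξ,0) = -2sin(2ξ): A_2=-2. From u_t(ξ,0) = 0: all B_n = 0.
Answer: u(ξ, t) = -2sin(2ξ)cos(2t)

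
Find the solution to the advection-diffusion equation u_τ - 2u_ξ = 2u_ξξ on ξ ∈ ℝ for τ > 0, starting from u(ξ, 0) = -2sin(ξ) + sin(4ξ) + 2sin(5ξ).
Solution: Moving frame: η = ξ + 2τ, σ = τ, u = w(η,σ), so u_τ = w_σ + 2w_η and u_ξξ = w_ηη.
Hence u_τ - 2u_ξ = w_σ and the PDE becomes the heat equation w_σ = 2w_ηη on η ∈ ℝ.
Initial data: w(η,0) = u(η,0) = -2sin(η) + sin(4η) + 2sin(5η). Each mode sin(nη) decays as exp(-2n²σ) on ℝ, so w(η,σ) = Σ c_n exp(-2n²σ) sin(nη) with c_1=-2, c_4=1, c_5=2: w(η,σ) = -2exp(-2σ)sin(η) + exp(-32σ)sin(4η) + 2exp(-50σ)sin(5η).
Substituting back: u(ξ,τ) = w(ξ + 2τ, τ).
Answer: u(ξ, τ) = -2exp(-2τ)sin(ξ + 2τ) + exp(-32τ)sin(4ξ + 8τ) + 2exp(-50τ)sin(5ξ + 10τ)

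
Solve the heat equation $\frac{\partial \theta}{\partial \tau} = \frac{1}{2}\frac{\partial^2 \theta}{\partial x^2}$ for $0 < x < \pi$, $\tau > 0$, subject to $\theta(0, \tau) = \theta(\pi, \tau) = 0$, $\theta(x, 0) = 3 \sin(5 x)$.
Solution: Using separation of variables $\theta = X(x)G(\tau)$:
Eigenfunctions: $\sin(nx)$, $n = 1, 2, 3, \ldots$
General solution: $\theta(x, \tau) = \sum c_n \sin(nx) e^{-n^2 \tau/2}$
Matching $\theta(x,0) = 3 \sin(5 x)$ term by term: $c_5=3$.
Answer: $\theta(x, \tau) = 3 e^{-25 \tau/2} \sin(5 x)$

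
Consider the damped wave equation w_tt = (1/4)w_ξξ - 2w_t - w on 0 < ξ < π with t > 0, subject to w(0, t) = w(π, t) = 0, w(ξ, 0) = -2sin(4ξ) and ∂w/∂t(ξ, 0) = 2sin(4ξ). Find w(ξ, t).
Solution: Substitute w = exp(-t)u.
Then w_t = exp(-t)(u_t - u), w_tt = exp(-t)(u_tt - 2u_t + u), w_ξξ = exp(-t)u_ξξ; substituting and dividing by exp(-t), the lower-order terms cancel: u_tt = (1/4)u_ξξ (standard wave equation).
Data for u: u(ξ,0) = w(ξ,0) = -2sin(4ξ); u_t(ξ,0) = w_t(ξ,0) + w(ξ,0) = 0. The boundary conditions carry over: u(0,t) = u(π,t) = 0.
Separating variables: u = Σ [A_n cos(ω_n t) + B_n sin(ω_n t)] sin(nξ), ω_n = n/2. From ICs: A_4=-2.
So u(ξ,t) = -2sin(4ξ)cos(2t), and w(ξ,t) = exp(-t)u(ξ,t).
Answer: w(ξ, t) = -2exp(-t)sin(4ξ)cos(2t)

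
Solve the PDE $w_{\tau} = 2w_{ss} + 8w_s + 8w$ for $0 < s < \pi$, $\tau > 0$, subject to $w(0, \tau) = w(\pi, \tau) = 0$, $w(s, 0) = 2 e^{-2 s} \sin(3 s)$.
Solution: Substitute $w = e^{-2s}u$, i.e. $u = e^{2s}w$.
By the product rule, $w_s = e^{-2s}(u_s - 2u)$, $w_{ss} = e^{-2s}(u_{ss} - 4u_s + 4u)$, $w_{\tau} = e^{-2s}u_{\tau}$.
Substituting into the PDE and dividing by $e^{-2s}$: $u_{\tau} = 2(u_{ss} - 4u_s + 4u) + 8(u_s - 2u) + 8u$.
The lower-order terms cancel, leaving the standard heat equation $u_{\tau} = 2u_{ss}$.
Initial data for $u$: $u(s,0) = e^{2s}w(s,0) = 2 \sin(3 s)$. The boundary conditions carry over: $u(0,\tau) = u(\pi,\tau) = 0$.
Solve for $u$:
  Using separation of variables $u = X(s)T(\tau)$:
  Eigenfunctions: $\sin(ns)$, $n = 1, 2, 3, \ldots$
  General solution: $u(s, \tau) = \sum c_n \sin(ns) e^{-2n^2 \tau}$
  Matching $u(s,0) = 2 \sin(3 s)$ term by term: $c_3=2$.
Hence $u(s,\tau) = 2 e^{-18 \tau} \sin(3 s)$.
Transform back: $w(s,\tau) = e^{-2s}u(s,\tau)$.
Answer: $w(s, \tau) = 2 e^{-18 \tau} e^{-2 s} \sin(3 s)$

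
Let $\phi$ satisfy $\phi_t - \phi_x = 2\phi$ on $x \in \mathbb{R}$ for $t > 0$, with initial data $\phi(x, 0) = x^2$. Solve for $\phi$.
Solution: Substitute $\phi = e^{2t}u$.
Then $\phi_t = e^{2t}(u_t + 2u)$, $\phi_x = e^{2t}u_x$; substituting and dividing by $e^{2t}$, the lower-order terms cancel: $u_t - u_x = 0$ (standard advection equation).
Data for $u$: $u(x,0) = \phi(x,0) = x^2$.
By characteristics ($dx/dt = -1$), $u(x,t) = f(x + t)$ with $f = u( \cdot , 0)$.
So $u(x,t) = t^2 + 2 t x + x^2$, and $\phi(x,t) = e^{2t}u(x,t)$.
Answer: $\phi(x, t) = t^2 e^{2 t} + 2 t x e^{2 t} + x^2 e^{2 t}$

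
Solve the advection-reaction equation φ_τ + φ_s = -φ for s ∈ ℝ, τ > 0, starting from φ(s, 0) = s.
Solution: Substitute φ = exp(-τ)u, i.e. u = exp(τ)φ.
By the product rule, φ_τ = exp(-τ)(u_τ - u), φ_s = exp(-τ)u_s.
Substituting into the PDE and dividing by exp(-τ): u_τ - u + u_s = -u.
The lower-order terms cancel, leaving the standard advection equation u_τ + u_s = 0.
Initial data for u: u(s,0) = φ(s,0) = s.
Solve for u:
  By method of characteristics (waves move right with speed 1):
  Along characteristics s - τ = const, u is constant, so u(s,τ) = f(s - τ) with f = u(·, 0).
Hence u(s,τ) = s - τ.
Transform back: φ(s,τ) = exp(-τ)u(s,τ).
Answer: φ(s, τ) = sexp(-τ) - τexp(-τ)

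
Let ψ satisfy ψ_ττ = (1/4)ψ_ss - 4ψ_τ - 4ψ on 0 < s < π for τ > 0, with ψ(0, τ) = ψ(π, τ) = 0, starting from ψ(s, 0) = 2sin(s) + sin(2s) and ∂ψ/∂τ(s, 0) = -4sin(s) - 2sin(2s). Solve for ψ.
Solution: Substitute ψ = exp(-2τ)u, i.e. u = exp(2τ)ψ.
By the product rule, ψ_τ = exp(-2τ)(u_τ - 2u), ψ_ττ = exp(-2τ)(u_ττ - 4u_τ + 4u), ψ_ss = exp(-2τ)u_ss.
Substituting into the PDE and dividing by exp(-2τ): u_ττ - 4u_τ + 4u = (1/4)u_ss - 4(u_τ - 2u) - 4u.
The lower-order terms cancel, leaving the standard wave equation u_ττ = (1/4)u_ss.
Initial data for u: u(s,0) = ψ(s,0) = 2sin(s) + sin(2s); u_τ(s,0) = ψ_τ(s,0) + 2ψ(s,0) = 0. The boundary conditions carry over: u(0,τ) = u(π,τ) = 0.
Solve for u:
  Using separation of variables u = X(s)T(τ):
  Eigenfunctions: sin(ns), n = 1, 2, 3, ...
  General solution: u(s, τ) = Σ [A_n cos(n τ/2) + B_n sin(n τ/2)] sin(ns)
  From u(s,0) = 2sin(s) + sin(2s): A_1=2, A_2=1. From u_τ(s,0) = 0: all B_n = 0.
Hence u(s,τ) = 2sin(s)cos(τ/2) + sin(2s)cos(τ).
Transform back: ψ(s,τ) = exp(-2τ)u(s,τ).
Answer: ψ(s, τ) = 2exp(-2τ)sin(s)cos(τ/2) + exp(-2τ)sin(2s)cos(τ)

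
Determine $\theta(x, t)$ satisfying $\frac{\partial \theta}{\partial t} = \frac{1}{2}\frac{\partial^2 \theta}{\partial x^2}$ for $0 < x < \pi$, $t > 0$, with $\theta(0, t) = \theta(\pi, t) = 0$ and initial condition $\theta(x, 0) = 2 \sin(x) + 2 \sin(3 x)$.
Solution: Separating variables: $\theta = \sum c_n e^{-n^2t/2} \sin(nx)$. From $\theta(x,0) = 2 \sin(x) + 2 \sin(3 x)$: $c_1=2, c_3=2$.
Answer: $\theta(x, t) = 2 e^{-t/2} \sin(x) + 2 e^{-9 t/2} \sin(3 x)$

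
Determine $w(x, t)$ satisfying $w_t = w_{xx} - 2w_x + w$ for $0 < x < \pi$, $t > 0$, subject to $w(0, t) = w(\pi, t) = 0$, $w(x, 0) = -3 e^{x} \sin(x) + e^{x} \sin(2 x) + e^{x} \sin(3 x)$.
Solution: Substitute $w = e^{x}u$, i.e. $u = e^{-x}w$.
By the product rule, $w_x = e^{x}(u_x + u)$, $w_{xx} = e^{x}(u_{xx} + 2u_x + u)$, $w_t = e^{x}u_t$.
Substituting into the PDE and dividing by $e^{x}$: $u_t = (u_{xx} + 2u_x + u) - 2(u_x + u) + u$.
The lower-order terms cancel, leaving the standard heat equation $u_t = u_{xx}$.
Initial data for $u$: $u(x,0) = e^{-x}w(x,0) = -3 \sin(x) + \sin(2 x) + \sin(3 x)$. The boundary conditions carry over: $u(0,t) = u(\pi,t) = 0$.
Solve for $u$:
  Using separation of variables $u = X(x)T(t)$:
  Eigenfunctions: $\sin(nx)$, $n = 1, 2, 3, \ldots$
  General solution: $u(x, t) = \sum c_n \sin(nx) e^{-n^2 t}$
  Matching $u(x,0) = -3 \sin(x) + \sin(2 x) + \sin(3 x)$ term by term: $c_1=-3, c_2=1, c_3=1$.
Hence $u(x,t) = -3 e^{-t} \sin(x) + e^{-4 t} \sin(2 x) + e^{-9 t} \sin(3 x)$.
Transform back: $w(x,t) = e^{x}u(x,t)$.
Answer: $w(x, t) = -3 e^{-t} e^{x} \sin(x) + e^{-4 t} e^{x} \sin(2 x) + e^{-9 t} e^{x} \sin(3 x)$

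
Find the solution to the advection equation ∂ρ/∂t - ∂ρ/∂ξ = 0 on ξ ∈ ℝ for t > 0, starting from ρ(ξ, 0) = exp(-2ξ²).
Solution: By characteristics (dξ/dt = -1), ρ(ξ,t) = f(ξ + t) with f = ρ(·, 0).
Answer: ρ(ξ, t) = exp(-2(t + ξ)²)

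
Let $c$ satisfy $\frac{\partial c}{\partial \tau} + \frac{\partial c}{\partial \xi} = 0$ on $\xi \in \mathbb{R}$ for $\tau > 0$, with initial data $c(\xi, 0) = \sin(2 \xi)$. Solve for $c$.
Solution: By method of characteristics (waves move right with speed 1):
Along characteristics $\xi - \tau =$ const, $c$ is constant, so $c(\xi,\tau) = f(\xi - \tau)$ with $f = c( \cdot , 0)$.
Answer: $c(\xi, \tau) = - \sin(2 \tau - 2 \xi)$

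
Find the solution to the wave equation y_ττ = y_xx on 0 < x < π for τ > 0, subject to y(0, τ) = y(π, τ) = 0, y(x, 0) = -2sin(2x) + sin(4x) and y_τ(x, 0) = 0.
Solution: Separating variables: y = Σ [A_n cos(ω_n τ) + B_n sin(ω_n τ)] sin(nx), ω_n = n. From ICs: A_2=-2, A_4=1.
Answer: y(x, τ) = -2sin(2x)cos(2τ) + sin(4x)cos(4τ)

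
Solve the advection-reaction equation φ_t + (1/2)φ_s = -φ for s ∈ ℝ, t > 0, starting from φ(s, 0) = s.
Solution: Substitute φ = exp(-t)u, i.e. u = exp(t)φ.
By the product rule, φ_t = exp(-t)(u_t - u), φ_s = exp(-t)u_s.
Substituting into the PDE and dividing by exp(-t): u_t - u + (1/2)u_s = -u.
The lower-order terms cancel, leaving the standard advection equation u_t + (1/2)u_s = 0.
Initial data for u: u(s,0) = φ(s,0) = s.
Solve for u:
  By method of characteristics (waves move right with speed 1/2):
  Along characteristics s - (1/2)t = const, u is constant, so u(s,t) = f(s - (1/2)t) with f = u(·, 0).
Hence u(s,t) = s - (1/2)t.
Transform back: φ(s,t) = exp(-t)u(s,t).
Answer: φ(s, t) = sexp(-t) - (1/2)texp(-t)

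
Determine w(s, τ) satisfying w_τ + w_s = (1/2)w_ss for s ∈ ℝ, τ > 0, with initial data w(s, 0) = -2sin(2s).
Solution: Change to a moving frame: let η = s - τ, σ = τ and write w(s,τ) = u(η,σ).
By the chain rule w_τ = u_σ - u_η, w_s = u_η, w_ss = u_ηη.
Then w_τ + w_s = u_σ: the advection term cancels and the PDE becomes the heat equation u_σ = (1/2)u_ηη on η ∈ ℝ.
Initial data: u(η,0) = w(η,0) = -2sin(2η).
On η ∈ ℝ each mode satisfies (sin(nη))″ = -n² sin(nη), so exp(-n²σ/2) sin(nη) solves the heat equation; by superposition u(η,σ) = Σ c_n exp(-n²σ/2) sin(nη).
Reading off the coefficients: c_2=-2, so u(η,σ) = -2exp(-2σ)sin(2η).
Substituting back η = s - τ, σ = τ: w(s,τ) = u(s - τ, τ).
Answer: w(s, τ) = -2exp(-2τ)sin(2s - 2τ)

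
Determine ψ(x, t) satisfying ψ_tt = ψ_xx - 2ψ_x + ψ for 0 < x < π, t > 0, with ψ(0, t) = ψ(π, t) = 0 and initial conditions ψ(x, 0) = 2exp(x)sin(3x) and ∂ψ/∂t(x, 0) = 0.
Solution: Substitute ψ = exp(x)u.
Then ψ_x = exp(x)(u_x + u), ψ_xx = exp(x)(u_xx + 2u_x + u), ψ_tt = exp(x)u_tt; substituting and dividing by exp(x), the lower-order terms cancel: u_tt = u_xx (standard wave equation).
Data for u: u(x,0) = exp(-x)ψ(x,0) = 2sin(3x); u_t(x,0) = exp(-x)ψ_t(x,0) = 0. The boundary conditions carry over: u(0,t) = u(π,t) = 0.
Separating variables: u = Σ [A_n cos(ω_n t) + B_n sin(ω_n t)] sin(nx), ω_n = n. From ICs: A_3=2.
So u(x,t) = 2sin(3x)cos(3t), and ψ(x,t) = exp(x)u(x,t).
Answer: ψ(x, t) = 2exp(x)sin(3x)cos(3t)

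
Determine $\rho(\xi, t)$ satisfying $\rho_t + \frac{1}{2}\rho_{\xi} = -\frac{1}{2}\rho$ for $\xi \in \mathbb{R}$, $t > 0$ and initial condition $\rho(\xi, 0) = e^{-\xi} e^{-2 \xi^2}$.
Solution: Substitute $\rho = e^{-\xi}u$.
Then $\rho_{\xi} = e^{-\xi}(u_{\xi} - u)$, $\rho_t = e^{-\xi}u_t$; substituting and dividing by $e^{-\xi}$, the lower-order terms cancel: $u_t + \frac{1}{2}u_{\xi} = 0$ (standard advection equation).
Data for $u$: $u(\xi,0) = e^{\xi}\rho(\xi,0) = e^{-2 \xi^2}$.
By characteristics ($d\xi/dt = 1/2$), $u(\xi,t) = f(\xi - \frac{1}{2}t)$ with $f = u( \cdot , 0)$.
So $u(\xi,t) = e^{-2 (-t/2 + \xi)^2}$, and $\rho(\xi,t) = e^{-\xi}u(\xi,t)$.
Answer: $\rho(\xi, t) = e^{-\xi} e^{-2 (\xi - t/2)^2}$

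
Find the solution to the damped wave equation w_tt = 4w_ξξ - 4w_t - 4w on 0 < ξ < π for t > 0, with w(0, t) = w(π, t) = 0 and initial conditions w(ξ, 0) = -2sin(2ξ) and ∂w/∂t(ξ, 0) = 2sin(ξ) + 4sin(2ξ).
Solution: Substitute w = exp(-2t)u, i.e. u = exp(2t)w.
By the product rule, w_t = exp(-2t)(u_t - 2u), w_tt = exp(-2t)(u_tt - 4u_t + 4u), w_ξξ = exp(-2t)u_ξξ.
Substituting into the PDE and dividing by exp(-2t): u_tt - 4u_t + 4u = 4u_ξξ - 4(u_t - 2u) - 4u.
The lower-order terms cancel, leaving the standard wave equation u_tt = 4u_ξξ.
Initial data for u: u(ξ,0) = w(ξ,0) = -2sin(2ξ); u_t(ξ,0) = w_t(ξ,0) + 2w(ξ,0) = 2sin(ξ). The boundary conditions carry over: u(0,t) = u(π,t) = 0.
Solve for u:
  Using separation of variables u = X(ξ)T(t):
  Eigenfunctions: sin(nξ), n = 1, 2, 3, ...
  General solution: u(ξ, t) = Σ [A_n cos(2n t) + B_n sin(2n t)] sin(nξ)
  From u(ξ,0) = -2sin(2ξ): A_2=-2. From u_t(ξ,0) = 2sin(ξ), using u_t(ξ,0) = Σ ω_n B_n sin(nξ) with ω_n = 2n: B_1 = 2/2 = 1.
Hence u(ξ,t) = sin(2t)sin(ξ) - 2sin(2ξ)cos(4t).
Transform back: w(ξ,t) = exp(-2t)u(ξ,t).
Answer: w(ξ, t) = exp(-2t)sin(2t)sin(ξ) - 2exp(-2t)sin(2ξ)cos(4t)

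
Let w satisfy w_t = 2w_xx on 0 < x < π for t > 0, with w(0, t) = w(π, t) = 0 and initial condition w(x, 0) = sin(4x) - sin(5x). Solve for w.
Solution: Separating variables: w = Σ c_n exp(-2n²t) sin(nx). From w(x,0) = sin(4x) - sin(5x): c_4=1, c_5=-1.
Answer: w(x, t) = exp(-32t)sin(4x) - exp(-50t)sin(5x)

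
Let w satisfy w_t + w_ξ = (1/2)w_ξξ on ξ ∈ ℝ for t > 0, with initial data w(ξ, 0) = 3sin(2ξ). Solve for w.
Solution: Moving frame: η = ξ - t, σ = t, w = u(η,σ), so w_t = u_σ - u_η and w_ξξ = u_ηη.
Hence w_t + w_ξ = u_σ and the PDE becomes the heat equation u_σ = (1/2)u_ηη on η ∈ ℝ.
Initial data: u(η,0) = w(η,0) = 3sin(2η). Each mode sin(nη) decays as exp(-n²σ/2) on ℝ, so u(η,σ) = Σ c_n exp(-n²σ/2) sin(nη) with c_2=3: u(η,σ) = 3exp(-2σ)sin(2η).
Substituting back: w(ξ,t) = u(ξ - t, t).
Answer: w(ξ, t) = -3exp(-2t)sin(2t - 2ξ)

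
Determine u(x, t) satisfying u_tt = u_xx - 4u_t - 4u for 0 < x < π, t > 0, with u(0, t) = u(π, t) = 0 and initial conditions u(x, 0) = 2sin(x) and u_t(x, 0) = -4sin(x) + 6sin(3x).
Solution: Substitute u = exp(-2t)w.
Then u_t = exp(-2t)(w_t - 2w), u_tt = exp(-2t)(w_tt - 4w_t + 4w), u_xx = exp(-2t)w_xx; substituting and dividing by exp(-2t), the lower-order terms cancel: w_tt = w_xx (standard wave equation).
Data for w: w(x,0) = u(x,0) = 2sin(x); w_t(x,0) = u_t(x,0) + 2u(x,0) = 6sin(3x). The boundary conditions carry over: w(0,t) = w(π,t) = 0.
Separating variables: w = Σ [A_n cos(ω_n t) + B_n sin(ω_n t)] sin(nx), ω_n = n. From ICs (B_n = velocity coefficient / ω_n): A_1=2, B_3=2.
So w(x,t) = 2sin(3t)sin(3x) + 2sin(x)cos(t), and u(x,t) = exp(-2t)w(x,t).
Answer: u(x, t) = 2exp(-2t)sin(3t)sin(3x) + 2exp(-2t)sin(x)cos(t)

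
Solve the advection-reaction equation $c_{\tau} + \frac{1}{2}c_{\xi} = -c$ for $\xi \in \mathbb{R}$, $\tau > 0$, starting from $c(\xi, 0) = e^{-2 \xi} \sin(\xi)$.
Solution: Substitute $c = e^{-2\xi}u$, i.e. $u = e^{2\xi}c$.
By the product rule, $c_{\xi} = e^{-2\xi}(u_{\xi} - 2u)$, $c_{\tau} = e^{-2\xi}u_{\tau}$.
Substituting into the PDE and dividing by $e^{-2\xi}$: $u_{\tau} + \frac{1}{2}(u_{\xi} - 2u) = -u$.
The lower-order terms cancel, leaving the standard advection equation $u_{\tau} + \frac{1}{2}u_{\xi} = 0$.
Initial data for $u$: $u(\xi,0) = e^{2\xi}c(\xi,0) = \sin(\xi)$.
Solve for $u$:
  By method of characteristics (waves move right with speed 1/2):
  Along characteristics $\xi - \frac{1}{2}\tau =$ const, $u$ is constant, so $u(\xi,\tau) = f(\xi - \frac{1}{2}\tau)$ with $f = u( \cdot , 0)$.
Hence $u(\xi,\tau) = \sin(\xi - \tau/2)$.
Transform back: $c(\xi,\tau) = e^{-2\xi}u(\xi,\tau)$.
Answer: $c(\xi, \tau) = - e^{-2 \xi} \sin(\tau/2 - \xi)$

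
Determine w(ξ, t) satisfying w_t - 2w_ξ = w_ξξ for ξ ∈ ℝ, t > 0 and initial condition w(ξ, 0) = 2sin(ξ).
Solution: Change to a moving frame: let η = ξ + 2t, σ = t and write w(ξ,t) = u(η,σ).
By the chain rule w_t = u_σ + 2u_η, w_ξ = u_η, w_ξξ = u_ηη.
Then w_t - 2w_ξ = u_σ: the advection term cancels and the PDE becomes the heat equation u_σ = u_ηη on η ∈ ℝ.
Initial data: u(η,0) = w(η,0) = 2sin(η).
On η ∈ ℝ each mode satisfies (sin(nη))″ = -n² sin(nη), so exp(-n²σ) sin(nη) solves the heat equation; by superposition u(η,σ) = Σ c_n exp(-n²σ) sin(nη).
Reading off the coefficients: c_1=2, so u(η,σ) = 2exp(-σ)sin(η).
Substituting back η = ξ + 2t, σ = t: w(ξ,t) = u(ξ + 2t, t).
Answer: w(ξ, t) = 2exp(-t)sin(2t + ξ)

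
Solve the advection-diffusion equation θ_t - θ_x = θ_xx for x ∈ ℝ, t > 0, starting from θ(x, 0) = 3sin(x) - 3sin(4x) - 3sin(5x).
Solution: Moving frame: η = x + t, σ = t, θ = u(η,σ), so θ_t = u_σ + u_η and θ_xx = u_ηη.
Hence θ_t - θ_x = u_σ and the PDE becomes the heat equation u_σ = u_ηη on η ∈ ℝ.
Initial data: u(η,0) = θ(η,0) = 3sin(η) - 3sin(4η) - 3sin(5η). Each mode sin(nη) decays as exp(-n²σ) on ℝ, so u(η,σ) = Σ c_n exp(-n²σ) sin(nη) with c_1=3, c_4=-3, c_5=-3: u(η,σ) = 3exp(-σ)sin(η) - 3exp(-16σ)sin(4η) - 3exp(-25σ)sin(5η).
Substituting back: θ(x,t) = u(x + t, t).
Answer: θ(x, t) = 3exp(-t)sin(t + x) - 3exp(-16t)sin(4t + 4x) - 3exp(-25t)sin(5t + 5x)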